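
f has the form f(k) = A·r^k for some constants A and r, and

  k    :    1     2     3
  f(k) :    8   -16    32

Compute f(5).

Consecutive ratio: -16/8 = -2, and 32/(-16) = -2, so r = -2.
Then A·(-2)^1 = 8 gives A = -4, and f(k) = -4·(-2)^k.
f(5) = -4·(-2)^5 = 128.

128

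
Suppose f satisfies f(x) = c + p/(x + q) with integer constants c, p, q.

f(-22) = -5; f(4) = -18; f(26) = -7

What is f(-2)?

0

(f(x) − c)(x + q) = p for each data point; the three points give a linear system in c and q, then p follows.
Solving: c = -6, q = -2, p = -24, so f(x) = -6 − 24/(x − 2).
Then f(-2) = -6 − 24/(-4) = 0.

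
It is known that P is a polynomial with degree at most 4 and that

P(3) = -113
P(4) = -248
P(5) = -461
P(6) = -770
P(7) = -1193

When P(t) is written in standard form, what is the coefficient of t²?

-3

First differences: -135, -213, -309, -423. Second differences: -78, -96, -114. Third differences: -18, -18.
Level-3 differences are constant, so P has degree 3.
Fitting a degree-3 polynomial gives P(t) = -3t³ - 3t² - 3t + 4.
The coefficient of t² is -3.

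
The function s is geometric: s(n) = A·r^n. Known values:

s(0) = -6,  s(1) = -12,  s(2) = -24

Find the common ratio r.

2

Consecutive ratio: -12/(-6) = 2, and -24/(-12) = 2, so r = 2.
Then A·2^0 = -6 gives A = -6, and s(n) = -6·2^n.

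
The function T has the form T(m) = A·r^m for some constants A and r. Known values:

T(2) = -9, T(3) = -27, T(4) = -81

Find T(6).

-729

Consecutive ratio: -27/(-9) = 3, and -81/(-27) = 3, so r = 3.
Then A·3^2 = -9 gives A = -1, and T(m) = -1·3^m.
T(6) = -1·3^6 = -729.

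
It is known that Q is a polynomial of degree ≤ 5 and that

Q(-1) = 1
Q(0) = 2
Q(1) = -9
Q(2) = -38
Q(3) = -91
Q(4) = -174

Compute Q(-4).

-14

First differences: 1, -11, -29, -53, -83. Second differences: -12, -18, -24, -30. Third differences: -6, -6, -6.
Level-3 differences are constant, so Q has degree 3.
Fitting a degree-3 polynomial gives Q(x) = -x³ - 6x² - 4x + 2.
Then Q(-4) = -14.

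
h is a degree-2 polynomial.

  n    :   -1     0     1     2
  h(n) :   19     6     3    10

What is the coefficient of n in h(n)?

-8

First differences: -13, -3, 7. Second differences: 10, 10.
Level-2 differences are constant, so h has degree 2.
Fitting a degree-2 polynomial gives h(n) = 5n² - 8n + 6.
The coefficient of n is -8.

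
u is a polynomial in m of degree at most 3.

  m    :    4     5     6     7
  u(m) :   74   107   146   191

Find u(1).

11

Write u(m) = am³ + bm² + cm + d; the 4 given values yield a linear system in the 4 coefficients.
Solving, the leading coefficient vanishes, and u(m) = 3m² + 6m + 2.
Then u(1) = 11.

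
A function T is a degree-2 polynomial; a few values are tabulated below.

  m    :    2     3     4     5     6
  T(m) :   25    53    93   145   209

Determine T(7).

Write T(m) = am² + bm + c; the 5 given values yield a linear system in the 3 coefficients.
Solving, T(m) = 6m² - 2m + 5.
Then T(7) = 285.

285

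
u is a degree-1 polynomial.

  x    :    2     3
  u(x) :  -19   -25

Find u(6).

-43

Write u(x) = ax + b; the 2 given values yield a linear system in the 2 coefficients.
Solving, u(x) = -6x - 7.
Then u(6) = -43.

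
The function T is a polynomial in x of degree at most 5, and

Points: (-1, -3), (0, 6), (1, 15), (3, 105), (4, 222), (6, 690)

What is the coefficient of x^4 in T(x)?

0

Write T(x) = ax^5 + bx^4 + cx³ + dx² + ex + p; the 6 given values yield a linear system in the 6 coefficients.
Solving, the top 2 coefficients vanish, and T(x) = 3x³ + 6x + 6.
The coefficient of x^4 is 0.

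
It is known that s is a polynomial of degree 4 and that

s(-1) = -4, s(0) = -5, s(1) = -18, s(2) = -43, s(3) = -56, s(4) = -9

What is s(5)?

170

First differences: -1, -13, -25, -13, 47. Second differences: -12, -12, 12, 60. Third differences: 0, 24, 48. Fourth differences: 24, 24.
Level-4 differences are constant, so s has degree 4.
Extending the table by one column gives the next first difference 179, so s(5) = -9 + 179 = 170.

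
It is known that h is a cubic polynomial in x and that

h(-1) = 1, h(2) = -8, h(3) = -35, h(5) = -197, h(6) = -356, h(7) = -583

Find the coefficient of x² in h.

2

Write h(x) = ax³ + bx² + cx + d; the 6 given values yield a linear system in the 4 coefficients.
Solving, h(x) = -2x³ + 2x² + x - 2.
The coefficient of x² is 2.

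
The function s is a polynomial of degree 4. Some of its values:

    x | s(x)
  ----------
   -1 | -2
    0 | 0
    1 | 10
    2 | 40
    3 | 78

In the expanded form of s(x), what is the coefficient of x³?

4

Write s(x) = ax^4 + bx³ + cx² + dx + e; the 5 given values yield a linear system in the 5 coefficients.
Solving, s(x) = -x^4 + 4x³ + 5x² + 2x.
The coefficient of x³ is 4.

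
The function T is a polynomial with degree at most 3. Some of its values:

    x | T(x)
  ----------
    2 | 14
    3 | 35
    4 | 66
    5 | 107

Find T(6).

First differences: 21, 31, 41. Second differences: 10, 10.
Level-2 differences are constant, so T has degree 2.
Fitting a degree-2 polynomial gives T(x) = 5x² - 4x + 2.
Then T(6) = 158.

158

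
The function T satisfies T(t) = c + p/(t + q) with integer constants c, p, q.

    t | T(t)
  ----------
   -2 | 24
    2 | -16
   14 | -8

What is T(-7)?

(T(t) − c)(t + q) = p for each data point; the three points give a linear system in c and q, then p follows.
Solving: c = -6, q = 1, p = -30, so T(t) = -6 − 30/(t + 1).
Then T(-7) = -6 − 30/(-6) = -1.

-1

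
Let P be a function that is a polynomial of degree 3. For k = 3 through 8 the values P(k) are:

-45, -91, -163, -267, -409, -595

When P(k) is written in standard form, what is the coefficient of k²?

-1

First differences: -46, -72, -104, -142, -186. Second differences: -26, -32, -38, -44. Third differences: -6, -6, -6.
Level-3 differences are constant, so P has degree 3.
Fitting a degree-3 polynomial gives P(k) = -k³ - k² - 2k - 3.
The coefficient of k² is -1.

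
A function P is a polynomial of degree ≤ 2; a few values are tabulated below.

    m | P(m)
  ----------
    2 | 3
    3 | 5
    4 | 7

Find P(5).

First differences: 2, 2.
Level-1 differences are constant, so P has degree 1.
Extending the table by one column gives the next first difference 2, so P(5) = 7 + 2 = 9.

9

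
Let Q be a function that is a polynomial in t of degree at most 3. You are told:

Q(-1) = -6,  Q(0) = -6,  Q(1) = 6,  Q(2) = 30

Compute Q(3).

First differences: 0, 12, 24. Second differences: 12, 12.
Level-2 differences are constant, so Q has degree 2.
Fitting a degree-2 polynomial gives Q(t) = 6t² + 6t - 6.
Then Q(3) = 66.

66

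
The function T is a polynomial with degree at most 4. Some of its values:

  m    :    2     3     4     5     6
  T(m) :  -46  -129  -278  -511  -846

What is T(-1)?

First differences: -83, -149, -233, -335. Second differences: -66, -84, -102. Third differences: -18, -18.
Level-3 differences are constant, so T has degree 3.
Fitting a degree-3 polynomial gives T(m) = -3m³ - 6m² + 4m - 6.
Then T(-1) = -13.

-13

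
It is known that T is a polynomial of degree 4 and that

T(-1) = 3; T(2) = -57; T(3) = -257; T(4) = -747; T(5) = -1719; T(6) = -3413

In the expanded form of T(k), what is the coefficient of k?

1

Write T(k) = ak^4 + bk³ + ck² + dk + e; the 6 given values yield a linear system in the 5 coefficients.
Solving, T(k) = -2k^4 - 4k³ + k² + k + 1.
The coefficient of k is 1.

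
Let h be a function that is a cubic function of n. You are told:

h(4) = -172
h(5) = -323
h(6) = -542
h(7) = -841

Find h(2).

Write h(n) = an³ + bn² + cn + d; the 4 given values yield a linear system in the 4 coefficients.
Solving, h(n) = -2n³ - 4n² + 7n - 8.
Then h(2) = -26.

-26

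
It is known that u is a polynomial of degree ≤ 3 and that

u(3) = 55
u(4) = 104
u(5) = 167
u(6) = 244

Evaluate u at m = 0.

First differences: 49, 63, 77. Second differences: 14, 14.
Level-2 differences are constant, so u has degree 2.
Fitting a degree-2 polynomial gives u(m) = 7m² - 8.
Then u(0) = -8.

-8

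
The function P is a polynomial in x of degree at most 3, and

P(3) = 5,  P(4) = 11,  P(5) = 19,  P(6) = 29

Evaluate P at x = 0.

-1

Write P(x) = ax³ + bx² + cx + d; the 4 given values yield a linear system in the 4 coefficients.
Solving, the leading coefficient vanishes, and P(x) = x² - x - 1.
Then P(0) = -1.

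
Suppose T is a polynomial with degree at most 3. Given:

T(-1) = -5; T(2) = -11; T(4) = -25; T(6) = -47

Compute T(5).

-35

Write T(k) = ak³ + bk² + ck + d; the 4 given values yield a linear system in the 4 coefficients.
Solving, the leading coefficient vanishes, and T(k) = -k² - k - 5.
Then T(5) = -35.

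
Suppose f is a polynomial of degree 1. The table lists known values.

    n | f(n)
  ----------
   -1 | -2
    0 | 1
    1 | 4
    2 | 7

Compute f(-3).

-8

First differences: 3, 3, 3.
Level-1 differences are constant, so f has degree 1.
Fitting a degree-1 polynomial gives f(n) = 3n + 1.
Then f(-3) = -8.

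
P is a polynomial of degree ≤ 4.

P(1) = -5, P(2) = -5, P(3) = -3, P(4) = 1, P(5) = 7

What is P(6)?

First differences: 0, 2, 4, 6. Second differences: 2, 2, 2.
Level-2 differences are constant, so P has degree 2.
Fitting a degree-2 polynomial gives P(k) = k² - 3k - 3.
Then P(6) = 15.

15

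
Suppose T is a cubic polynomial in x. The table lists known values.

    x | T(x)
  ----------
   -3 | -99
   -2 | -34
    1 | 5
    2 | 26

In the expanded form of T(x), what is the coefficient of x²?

-1

Write T(x) = ax³ + bx² + cx + d; the 4 given values yield a linear system in the 4 coefficients.
Solving, T(x) = 3x³ - x² + 3x.
The coefficient of x² is -1.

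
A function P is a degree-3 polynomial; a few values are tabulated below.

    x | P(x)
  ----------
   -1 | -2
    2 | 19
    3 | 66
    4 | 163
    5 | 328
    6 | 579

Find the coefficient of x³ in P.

3

Write P(x) = ax³ + bx² + cx + d; the 6 given values yield a linear system in the 4 coefficients.
Solving, P(x) = 3x³ - 2x² + 3.
The coefficient of x³ is 3.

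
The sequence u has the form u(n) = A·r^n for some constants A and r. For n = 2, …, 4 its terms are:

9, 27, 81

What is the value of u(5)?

Consecutive ratio: 27/9 = 3, and 81/27 = 3, so r = 3.
Then A·3^2 = 9 gives A = 1, and u(n) = 1·3^n.
u(5) = 1·3^5 = 243.

243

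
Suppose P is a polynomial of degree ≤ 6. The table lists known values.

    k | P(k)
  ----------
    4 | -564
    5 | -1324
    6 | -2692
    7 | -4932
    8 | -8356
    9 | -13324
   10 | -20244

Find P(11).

Write P(k) = ak^6 + bk^5 + ck^4 + dk³ + ek² + pk + q; the 7 given values yield a linear system in the 7 coefficients.
Solving, the top 2 coefficients vanish, and P(k) = -2k^4 - 2k² - 4k - 4.
Then P(11) = -29572.

-29572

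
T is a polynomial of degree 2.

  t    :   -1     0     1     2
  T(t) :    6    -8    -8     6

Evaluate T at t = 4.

First differences: -14, 0, 14. Second differences: 14, 14.
Level-2 differences are constant, so T has degree 2.
Fitting a degree-2 polynomial gives T(t) = 7t² - 7t - 8.
Then T(4) = 76.

76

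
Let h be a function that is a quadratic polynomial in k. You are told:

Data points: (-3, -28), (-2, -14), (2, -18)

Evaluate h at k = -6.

Write h(k) = ak² + bk + c; the 3 given values yield a linear system in the 3 coefficients.
Solving, h(k) = -3k² - k - 4.
Then h(-6) = -106.

-106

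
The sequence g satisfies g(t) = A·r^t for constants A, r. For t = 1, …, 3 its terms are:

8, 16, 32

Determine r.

2

Consecutive ratio: 16/8 = 2, and 32/16 = 2, so r = 2.
Then A·2^1 = 8 gives A = 4, and g(t) = 4·2^t.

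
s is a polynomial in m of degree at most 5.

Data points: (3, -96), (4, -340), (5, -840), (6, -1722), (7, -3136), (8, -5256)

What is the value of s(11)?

-17952

First differences: -244, -500, -882, -1414, -2120. Second differences: -256, -382, -532, -706. Third differences: -126, -150, -174. Fourth differences: -24, -24.
Level-4 differences are constant, so s has degree 4.
Fitting a degree-4 polynomial gives s(m) = -m^4 - 3m³ + 5m² + 7m.
Then s(11) = -17952.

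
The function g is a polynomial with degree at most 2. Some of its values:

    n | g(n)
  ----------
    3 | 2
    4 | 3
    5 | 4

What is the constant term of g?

Write g(n) = an² + bn + c; the 3 given values yield a linear system in the 3 coefficients.
Solving, the leading coefficient vanishes, and g(n) = n - 1.
The constant term is g(0) = -1.

-1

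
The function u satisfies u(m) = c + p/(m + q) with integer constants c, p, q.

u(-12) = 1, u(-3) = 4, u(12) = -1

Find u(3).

-4

(u(m) − c)(m + q) = p for each data point; the three points give a linear system in c and q, then p follows.
Solving: c = 0, q = 0, p = -12, so u(m) = -12/(m + 0).
Then u(3) = 0 − 12/3 = -4.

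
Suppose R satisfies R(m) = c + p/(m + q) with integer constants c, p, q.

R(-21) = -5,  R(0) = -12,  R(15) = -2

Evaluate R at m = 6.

4

(R(m) − c)(m + q) = p for each data point; the three points give a linear system in c and q, then p follows.
Solving: c = -4, q = -3, p = 24, so R(m) = -4 + 24/(m − 3).
Then R(6) = -4 + 24/3 = 4.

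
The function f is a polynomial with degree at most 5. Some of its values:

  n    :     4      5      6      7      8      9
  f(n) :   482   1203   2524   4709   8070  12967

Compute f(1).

First differences: 721, 1321, 2185, 3361, 4897. Second differences: 600, 864, 1176, 1536. Third differences: 264, 312, 360. Fourth differences: 48, 48.
Level-4 differences are constant, so f has degree 4.
Fitting a degree-4 polynomial gives f(n) = 2n^4 - 2n² + n - 2.
Then f(1) = -1.

-1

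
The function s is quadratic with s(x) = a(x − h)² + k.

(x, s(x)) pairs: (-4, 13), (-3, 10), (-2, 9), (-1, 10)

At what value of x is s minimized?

First differences -3, -1, 1; second difference 2 = 2a, so a = 1.
Expanding, the x-coefficient is −2ah = -2h; matching it to the data gives h = -2, and then k = 9.
So s(x) = 1(x + 2)² + 9.
Hence h = -2.

-2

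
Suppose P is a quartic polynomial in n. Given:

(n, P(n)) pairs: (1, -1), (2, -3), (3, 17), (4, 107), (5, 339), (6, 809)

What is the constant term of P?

-1

Write P(n) = an^4 + bn³ + cn² + dn + e; the 6 given values yield a linear system in the 5 coefficients.
Solving, P(n) = n^4 - 2n³ - 2n² + 3n - 1.
The constant term is P(0) = -1.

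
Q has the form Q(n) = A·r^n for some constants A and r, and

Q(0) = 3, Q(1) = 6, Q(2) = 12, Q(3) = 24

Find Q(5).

Consecutive ratio: 6/3 = 2, and 12/6 = 2, so r = 2.
Then A·2^0 = 3 gives A = 3, and Q(n) = 3·2^n.
Q(5) = 3·2^5 = 96.

96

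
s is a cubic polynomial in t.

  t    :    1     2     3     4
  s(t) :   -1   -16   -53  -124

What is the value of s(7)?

-661

Write s(t) = at³ + bt² + ct + d; the 4 given values yield a linear system in the 4 coefficients.
Solving, s(t) = -2t³ + t² - 4t + 4.
Then s(7) = -661.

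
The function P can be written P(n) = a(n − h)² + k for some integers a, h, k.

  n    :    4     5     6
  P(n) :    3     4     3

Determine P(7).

First differences 1, -1; second difference -2 = 2a, so a = -1.
Expanding, the n-coefficient is −2ah = 2h; matching it to the data gives h = 5, and then k = 4.
So P(n) = -1(n − 5)² + 4.
P(7) = -1·2² + 4 = 0.

0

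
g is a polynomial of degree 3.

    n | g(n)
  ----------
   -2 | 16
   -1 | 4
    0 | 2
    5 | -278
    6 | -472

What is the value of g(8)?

Write g(n) = an³ + bn² + cn + d; the 5 given values yield a linear system in the 4 coefficients.
Solving, g(n) = -2n³ - n² - n + 2.
Then g(8) = -1094.

-1094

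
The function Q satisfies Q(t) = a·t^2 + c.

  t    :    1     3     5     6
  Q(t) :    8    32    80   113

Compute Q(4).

From Q(1) = 8 and Q(3) = 32: 1a + c = 8 and 9a + c = 32.
Subtracting: 8a = 24, so a = 3; then c = 8 − 3·1 = 5.
So Q(t) = 3t² + 5, and Q(4) = 53.

53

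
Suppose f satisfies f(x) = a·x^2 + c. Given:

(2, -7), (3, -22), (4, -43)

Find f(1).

2

From f(2) = -7 and f(3) = -22: 4a + c = -7 and 9a + c = -22.
Subtracting: 5a = -15, so a = -3; then c = -7 − (-3)·4 = 5.
So f(x) = -3x² + 5, and f(1) = 2.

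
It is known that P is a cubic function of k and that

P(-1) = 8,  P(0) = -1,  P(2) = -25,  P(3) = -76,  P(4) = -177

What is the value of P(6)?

-601

Write P(k) = ak³ + bk² + ck + d; the 5 given values yield a linear system in the 4 coefficients.
Solving, P(k) = -3k³ + 2k² - 4k - 1.
Then P(6) = -601.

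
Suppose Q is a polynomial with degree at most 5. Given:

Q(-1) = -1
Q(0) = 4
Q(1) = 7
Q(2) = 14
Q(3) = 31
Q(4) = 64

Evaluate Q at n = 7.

First differences: 5, 3, 7, 17, 33. Second differences: -2, 4, 10, 16. Third differences: 6, 6, 6.
Level-3 differences are constant, so Q has degree 3.
Fitting a degree-3 polynomial gives Q(n) = n³ - n² + 3n + 4.
Then Q(7) = 319.

319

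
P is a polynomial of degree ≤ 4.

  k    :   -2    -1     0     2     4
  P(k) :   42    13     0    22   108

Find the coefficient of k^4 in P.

Write P(k) = ak^4 + bk³ + ck² + dk + e; the 5 given values yield a linear system in the 5 coefficients.
Solving, the top 2 coefficients vanish, and P(k) = 8k² - 5k.
The coefficient of k^4 is 0.

0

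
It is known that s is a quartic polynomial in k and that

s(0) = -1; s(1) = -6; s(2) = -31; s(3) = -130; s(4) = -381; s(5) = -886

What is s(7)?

-3186

First differences: -5, -25, -99, -251, -505. Second differences: -20, -74, -152, -254. Third differences: -54, -78, -102. Fourth differences: -24, -24.
Level-4 differences are constant, so s has degree 4.
Fitting a degree-4 polynomial gives s(k) = -k^4 - 3k³ + 6k² - 7k - 1.
Then s(7) = -3186.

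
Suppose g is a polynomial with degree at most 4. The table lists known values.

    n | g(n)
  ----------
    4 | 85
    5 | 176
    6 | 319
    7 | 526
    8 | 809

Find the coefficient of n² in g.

-4

Write g(n) = an^4 + bn³ + cn² + dn + e; the 5 given values yield a linear system in the 5 coefficients.
Solving, the leading coefficient vanishes, and g(n) = 2n³ - 4n² + 5n + 1.
The coefficient of n² is -4.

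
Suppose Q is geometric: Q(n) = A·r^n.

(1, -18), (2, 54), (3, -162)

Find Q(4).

Consecutive ratio: 54/(-18) = -3, and -162/54 = -3, so r = -3.
Then A·(-3)^1 = -18 gives A = 6, and Q(n) = 6·(-3)^n.
Q(4) = 6·(-3)^4 = 486.

486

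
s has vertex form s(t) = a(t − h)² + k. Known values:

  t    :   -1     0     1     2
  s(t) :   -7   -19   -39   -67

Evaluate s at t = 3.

-103

First differences -12, -20, -28; second difference -8 = 2a, so a = -4.
Expanding, the t-coefficient is −2ah = 8h; matching it to the data gives h = -2, and then k = -3.
So s(t) = -4(t + 2)² − 3.
s(3) = -4·5² − 3 = -103.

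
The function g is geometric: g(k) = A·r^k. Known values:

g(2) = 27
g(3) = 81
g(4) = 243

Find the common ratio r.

3

Consecutive ratio: 81/27 = 3, and 243/81 = 3, so r = 3.
Then A·3^2 = 27 gives A = 3, and g(k) = 3·3^k.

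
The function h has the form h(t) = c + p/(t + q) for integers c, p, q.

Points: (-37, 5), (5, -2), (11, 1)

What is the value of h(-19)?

6

(h(t) − c)(t + q) = p for each data point; the three points give a linear system in c and q, then p follows.
Solving: c = 4, q = 1, p = -36, so h(t) = 4 − 36/(t + 1).
Then h(-19) = 4 − 36/(-18) = 6.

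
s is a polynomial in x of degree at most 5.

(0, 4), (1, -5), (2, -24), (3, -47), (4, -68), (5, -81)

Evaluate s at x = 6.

Write s(x) = ax^5 + bx^4 + cx³ + dx² + ex + p; the 6 given values yield a linear system in the 6 coefficients.
Solving, the top 2 coefficients vanish, and s(x) = x³ - 8x² - 2x + 4.
Then s(6) = -80.

-80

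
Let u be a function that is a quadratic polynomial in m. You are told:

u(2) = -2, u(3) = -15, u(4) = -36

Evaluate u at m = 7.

Write u(m) = am² + bm + c; the 3 given values yield a linear system in the 3 coefficients.
Solving, u(m) = -4m² + 7m.
Then u(7) = -147.

-147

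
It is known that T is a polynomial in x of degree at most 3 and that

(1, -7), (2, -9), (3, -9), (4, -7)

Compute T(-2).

Write T(x) = ax³ + bx² + cx + d; the 4 given values yield a linear system in the 4 coefficients.
Solving, the leading coefficient vanishes, and T(x) = x² - 5x - 3.
Then T(-2) = 11.

11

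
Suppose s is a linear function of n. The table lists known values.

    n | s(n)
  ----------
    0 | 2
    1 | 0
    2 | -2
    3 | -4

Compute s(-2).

6

First differences: -2, -2, -2.
Level-1 differences are constant, so s has degree 1.
Fitting a degree-1 polynomial gives s(n) = -2n + 2.
Then s(-2) = 6.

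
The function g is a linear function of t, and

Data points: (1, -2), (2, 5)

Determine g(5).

Write g(t) = at + b; the 2 given values yield a linear system in the 2 coefficients.
Solving, g(t) = 7t - 9.
Then g(5) = 26.

26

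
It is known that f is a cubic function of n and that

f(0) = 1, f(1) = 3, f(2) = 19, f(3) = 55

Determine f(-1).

Write f(n) = an³ + bn² + cn + d; the 4 given values yield a linear system in the 4 coefficients.
Solving, f(n) = n³ + 4n² - 3n + 1.
Then f(-1) = 7.

7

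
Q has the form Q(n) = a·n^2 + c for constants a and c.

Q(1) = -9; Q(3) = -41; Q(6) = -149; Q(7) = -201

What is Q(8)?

From Q(1) = -9 and Q(3) = -41: 1a + c = -9 and 9a + c = -41.
Subtracting: 8a = -32, so a = -4; then c = -9 − (-4)·1 = -5.
So Q(n) = -4n² − 5, and Q(8) = -261.

-261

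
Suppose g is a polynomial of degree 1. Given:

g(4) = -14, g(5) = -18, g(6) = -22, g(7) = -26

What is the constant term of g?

Write g(t) = at + b; the 4 given values yield a linear system in the 2 coefficients.
Solving, g(t) = -4t + 2.
The constant term is g(0) = 2.

2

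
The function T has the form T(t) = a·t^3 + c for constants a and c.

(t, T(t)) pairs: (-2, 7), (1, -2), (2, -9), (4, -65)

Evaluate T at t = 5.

From T(-2) = 7 and T(1) = -2: -8a + c = 7 and 1a + c = -2.
Subtracting: 9a = -9, so a = -1; then c = 7 − (-1)·(-8) = -1.
So T(t) = -1t³ − 1, and T(5) = -126.

-126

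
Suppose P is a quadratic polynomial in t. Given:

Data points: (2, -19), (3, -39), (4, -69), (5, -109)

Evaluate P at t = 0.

-9

First differences: -20, -30, -40. Second differences: -10, -10.
Level-2 differences are constant, so P has degree 2.
Fitting a degree-2 polynomial gives P(t) = -5t² + 5t - 9.
Then P(0) = -9.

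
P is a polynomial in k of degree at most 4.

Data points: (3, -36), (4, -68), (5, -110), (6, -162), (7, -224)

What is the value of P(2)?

-14

First differences: -32, -42, -52, -62. Second differences: -10, -10, -10.
Level-2 differences are constant, so P has degree 2.
Fitting a degree-2 polynomial gives P(k) = -5k² + 3k.
Then P(2) = -14.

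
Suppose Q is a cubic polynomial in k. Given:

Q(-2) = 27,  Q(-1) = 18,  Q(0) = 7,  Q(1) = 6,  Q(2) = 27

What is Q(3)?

First differences: -9, -11, -1, 21. Second differences: -2, 10, 22. Third differences: 12, 12.
Level-3 differences are constant, so Q has degree 3.
Fitting a degree-3 polynomial gives Q(k) = 2k³ + 5k² - 8k + 7.
Then Q(3) = 82.

82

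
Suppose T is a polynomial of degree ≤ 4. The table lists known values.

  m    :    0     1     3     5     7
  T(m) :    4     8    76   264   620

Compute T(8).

876

Write T(m) = am^4 + bm³ + cm² + dm + e; the 5 given values yield a linear system in the 5 coefficients.
Solving, the leading coefficient vanishes, and T(m) = m³ + 6m² - 3m + 4.
Then T(8) = 876.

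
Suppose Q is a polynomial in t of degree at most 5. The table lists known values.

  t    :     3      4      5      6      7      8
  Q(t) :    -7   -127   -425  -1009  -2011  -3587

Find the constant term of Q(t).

5

First differences: -120, -298, -584, -1002, -1576. Second differences: -178, -286, -418, -574. Third differences: -108, -132, -156. Fourth differences: -24, -24.
Level-4 differences are constant, so Q has degree 4.
Fitting a degree-4 polynomial gives Q(t) = -t^4 + 8t² - t + 5.
The constant term is Q(0) = 5.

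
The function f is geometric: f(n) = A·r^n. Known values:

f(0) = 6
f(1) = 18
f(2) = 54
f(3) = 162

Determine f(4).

486

Consecutive ratio: 18/6 = 3, and 54/18 = 3, so r = 3.
Then A·3^0 = 6 gives A = 6, and f(n) = 6·3^n.
f(4) = 6·3^4 = 486.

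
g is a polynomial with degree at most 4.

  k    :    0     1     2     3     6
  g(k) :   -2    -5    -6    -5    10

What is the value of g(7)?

19

Write g(k) = ak^4 + bk³ + ck² + dk + e; the 5 given values yield a linear system in the 5 coefficients.
Solving, the top 2 coefficients vanish, and g(k) = k² - 4k - 2.
Then g(7) = 19.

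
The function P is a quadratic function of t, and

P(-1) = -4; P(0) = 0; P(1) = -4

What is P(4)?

Write P(t) = at² + bt + c; the 3 given values yield a linear system in the 3 coefficients.
Solving, P(t) = -4t².
Then P(4) = -64.

-64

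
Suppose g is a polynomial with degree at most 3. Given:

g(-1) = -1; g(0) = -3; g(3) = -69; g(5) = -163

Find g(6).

Write g(x) = ax³ + bx² + cx + d; the 4 given values yield a linear system in the 4 coefficients.
Solving, the leading coefficient vanishes, and g(x) = -5x² - 7x - 3.
Then g(6) = -225.

-225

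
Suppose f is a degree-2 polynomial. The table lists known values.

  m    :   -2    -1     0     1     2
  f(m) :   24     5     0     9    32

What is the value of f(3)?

Write f(m) = am² + bm + c; the 5 given values yield a linear system in the 3 coefficients.
Solving, f(m) = 7m² + 2m.
Then f(3) = 69.

69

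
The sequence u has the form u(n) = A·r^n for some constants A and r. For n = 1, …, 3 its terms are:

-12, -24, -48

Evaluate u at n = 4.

-96

Consecutive ratio: -24/(-12) = 2, and -48/(-24) = 2, so r = 2.
Then A·2^1 = -12 gives A = -6, and u(n) = -6·2^n.
u(4) = -6·2^4 = -96.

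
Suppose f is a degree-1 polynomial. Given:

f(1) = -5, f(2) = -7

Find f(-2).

1

Write f(x) = ax + b; the 2 given values yield a linear system in the 2 coefficients.
Solving, f(x) = -2x - 3.
Then f(-2) = 1.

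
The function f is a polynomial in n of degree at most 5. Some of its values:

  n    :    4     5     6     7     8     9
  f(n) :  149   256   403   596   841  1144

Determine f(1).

8

First differences: 107, 147, 193, 245, 303. Second differences: 40, 46, 52, 58. Third differences: 6, 6, 6.
Level-3 differences are constant, so f has degree 3.
Fitting a degree-3 polynomial gives f(n) = n³ + 5n² + n + 1.
Then f(1) = 8.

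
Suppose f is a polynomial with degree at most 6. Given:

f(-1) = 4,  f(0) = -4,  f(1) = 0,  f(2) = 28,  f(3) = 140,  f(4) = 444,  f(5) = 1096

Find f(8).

First differences: -8, 4, 28, 112, 304, 652. Second differences: 12, 24, 84, 192, 348. Third differences: 12, 60, 108, 156. Fourth differences: 48, 48, 48.
Level-4 differences are constant, so f has degree 4.
Fitting a degree-4 polynomial gives f(n) = 2n^4 - 2n³ + 4n² - 4.
Then f(8) = 7420.

7420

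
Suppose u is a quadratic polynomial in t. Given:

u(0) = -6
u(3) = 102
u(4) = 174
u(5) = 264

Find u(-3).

48

Write u(t) = at² + bt + c; the 4 given values yield a linear system in the 3 coefficients.
Solving, u(t) = 9t² + 9t - 6.
Then u(-3) = 48.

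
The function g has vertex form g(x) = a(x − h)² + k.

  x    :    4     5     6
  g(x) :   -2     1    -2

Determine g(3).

First differences 3, -3; second difference -6 = 2a, so a = -3.
Expanding, the x-coefficient is −2ah = 6h; matching it to the data gives h = 5, and then k = 1.
So g(x) = -3(x − 5)² + 1.
g(3) = -3·(-2)² + 1 = -11.

-11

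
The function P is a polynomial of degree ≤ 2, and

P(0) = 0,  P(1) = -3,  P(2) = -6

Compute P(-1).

3

Write P(x) = ax² + bx + c; the 3 given values yield a linear system in the 3 coefficients.
Solving, the leading coefficient vanishes, and P(x) = -3x.
Then P(-1) = 3.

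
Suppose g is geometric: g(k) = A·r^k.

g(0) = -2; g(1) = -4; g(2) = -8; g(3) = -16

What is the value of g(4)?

-32

Consecutive ratio: -4/(-2) = 2, and -8/(-4) = 2, so r = 2.
Then A·2^0 = -2 gives A = -2, and g(k) = -2·2^k.
g(4) = -2·2^4 = -32.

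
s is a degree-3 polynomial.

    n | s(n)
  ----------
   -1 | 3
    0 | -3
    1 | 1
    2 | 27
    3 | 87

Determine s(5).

357

First differences: -6, 4, 26, 60. Second differences: 10, 22, 34. Third differences: 12, 12.
Level-3 differences are constant, so s has degree 3.
Fitting a degree-3 polynomial gives s(n) = 2n³ + 5n² - 3n - 3.
Then s(5) = 357.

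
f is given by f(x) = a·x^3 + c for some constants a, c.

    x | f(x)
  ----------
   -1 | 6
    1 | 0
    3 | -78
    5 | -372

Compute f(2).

From f(-1) = 6 and f(1) = 0: -1a + c = 6 and 1a + c = 0.
Subtracting: 2a = -6, so a = -3; then c = 6 − (-3)·(-1) = 3.
So f(x) = -3x³ + 3, and f(2) = -21.

-21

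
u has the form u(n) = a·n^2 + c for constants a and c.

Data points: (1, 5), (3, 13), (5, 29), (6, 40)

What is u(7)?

From u(1) = 5 and u(3) = 13: 1a + c = 5 and 9a + c = 13.
Subtracting: 8a = 8, so a = 1; then c = 5 − 1·1 = 4.
So u(n) = 1n² + 4, and u(7) = 53.

53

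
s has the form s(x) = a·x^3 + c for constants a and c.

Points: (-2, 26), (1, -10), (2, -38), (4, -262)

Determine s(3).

-114

From s(-2) = 26 and s(1) = -10: -8a + c = 26 and 1a + c = -10.
Subtracting: 9a = -36, so a = -4; then c = 26 − (-4)·(-8) = -6.
So s(x) = -4x³ − 6, and s(3) = -114.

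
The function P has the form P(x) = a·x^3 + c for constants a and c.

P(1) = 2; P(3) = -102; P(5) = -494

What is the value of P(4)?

-250

From P(1) = 2 and P(3) = -102: 1a + c = 2 and 27a + c = -102.
Subtracting: 26a = -104, so a = -4; then c = 2 − (-4)·1 = 6.
So P(x) = -4x³ + 6, and P(4) = -250.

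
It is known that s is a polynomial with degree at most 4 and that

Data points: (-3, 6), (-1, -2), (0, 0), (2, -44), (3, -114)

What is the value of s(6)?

Write s(t) = at^4 + bt³ + ct² + dt + e; the 5 given values yield a linear system in the 5 coefficients.
Solving, the leading coefficient vanishes, and s(t) = -2t³ - 6t² - 2t.
Then s(6) = -660.

-660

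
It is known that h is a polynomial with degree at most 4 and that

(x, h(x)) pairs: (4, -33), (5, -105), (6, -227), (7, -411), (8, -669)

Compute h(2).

9

First differences: -72, -122, -184, -258. Second differences: -50, -62, -74. Third differences: -12, -12.
Level-3 differences are constant, so h has degree 3.
Fitting a degree-3 polynomial gives h(x) = -2x³ + 5x² + 5x - 5.
Then h(2) = 9.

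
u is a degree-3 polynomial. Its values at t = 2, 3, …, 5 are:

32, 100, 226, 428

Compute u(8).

1670

Write u(t) = at³ + bt² + ct + d; the 4 given values yield a linear system in the 4 coefficients.
Solving, u(t) = 3t³ + 2t² + t - 2.
Then u(8) = 1670.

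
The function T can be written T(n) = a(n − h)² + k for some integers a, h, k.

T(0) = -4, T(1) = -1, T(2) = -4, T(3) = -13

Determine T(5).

-49

First differences 3, -3, -9; second difference -6 = 2a, so a = -3.
Expanding, the n-coefficient is −2ah = 6h; matching it to the data gives h = 1, and then k = -1.
So T(n) = -3(n − 1)² − 1.
T(5) = -3·4² − 1 = -49.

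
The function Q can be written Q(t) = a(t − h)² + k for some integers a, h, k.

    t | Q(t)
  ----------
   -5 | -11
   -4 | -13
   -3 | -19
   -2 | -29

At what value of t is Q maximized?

-5

First differences -2, -6, -10; second difference -4 = 2a, so a = -2.
Expanding, the t-coefficient is −2ah = 4h; matching it to the data gives h = -5, and then k = -11.
So Q(t) = -2(t + 5)² − 11.
Hence h = -5.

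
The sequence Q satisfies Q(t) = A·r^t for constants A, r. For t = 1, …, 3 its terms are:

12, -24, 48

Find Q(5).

192

Consecutive ratio: -24/12 = -2, and 48/(-24) = -2, so r = -2.
Then A·(-2)^1 = 12 gives A = -6, and Q(t) = -6·(-2)^t.
Q(5) = -6·(-2)^5 = 192.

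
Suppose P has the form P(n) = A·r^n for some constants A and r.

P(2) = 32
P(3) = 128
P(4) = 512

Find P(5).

2048

Consecutive ratio: 128/32 = 4, and 512/128 = 4, so r = 4.
Then A·4^2 = 32 gives A = 2, and P(n) = 2·4^n.
P(5) = 2·4^5 = 2048.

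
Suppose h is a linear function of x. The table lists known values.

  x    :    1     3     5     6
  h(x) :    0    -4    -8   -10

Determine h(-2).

6

Write h(x) = ax + b; the 4 given values yield a linear system in the 2 coefficients.
Solving, h(x) = -2x + 2.
Then h(-2) = 6.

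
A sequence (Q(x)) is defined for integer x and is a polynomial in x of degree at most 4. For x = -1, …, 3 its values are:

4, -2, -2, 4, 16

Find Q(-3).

First differences: -6, 0, 6, 12. Second differences: 6, 6, 6.
Level-2 differences are constant, so Q has degree 2.
Fitting a degree-2 polynomial gives Q(x) = 3x² - 3x - 2.
Then Q(-3) = 34.

34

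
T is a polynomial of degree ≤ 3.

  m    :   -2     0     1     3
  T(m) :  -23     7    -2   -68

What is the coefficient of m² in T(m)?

Write T(m) = am³ + bm² + cm + d; the 4 given values yield a linear system in the 4 coefficients.
Solving, the leading coefficient vanishes, and T(m) = -8m² - m + 7.
The coefficient of m² is -8.

-8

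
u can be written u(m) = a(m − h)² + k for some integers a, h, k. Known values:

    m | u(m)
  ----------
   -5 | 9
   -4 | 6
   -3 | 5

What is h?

First differences -3, -1; second difference 2 = 2a, so a = 1.
Expanding, the m-coefficient is −2ah = -2h; matching it to the data gives h = -3, and then k = 5.
So u(m) = 1(m + 3)² + 5.
Hence h = -3.

-3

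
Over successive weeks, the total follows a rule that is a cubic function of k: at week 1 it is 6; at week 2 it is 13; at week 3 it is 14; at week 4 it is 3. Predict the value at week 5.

Write the value at k as g(k).
Write g(k) = ak³ + bk² + ck + d; the 4 given values yield a linear system in the 4 coefficients.
Solving, g(k) = -k³ + 3k² + 5k - 1.
Then g(5) = -26.

-26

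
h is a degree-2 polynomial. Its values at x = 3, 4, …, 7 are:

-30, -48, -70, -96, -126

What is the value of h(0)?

First differences: -18, -22, -26, -30. Second differences: -4, -4, -4.
Level-2 differences are constant, so h has degree 2.
Fitting a degree-2 polynomial gives h(x) = -2x² - 4x.
Then h(0) = 0.

0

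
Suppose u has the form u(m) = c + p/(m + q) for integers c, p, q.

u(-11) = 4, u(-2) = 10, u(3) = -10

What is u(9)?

(u(m) − c)(m + q) = p for each data point; the three points give a linear system in c and q, then p follows.
Solving: c = 2, q = -1, p = -24, so u(m) = 2 − 24/(m − 1).
Then u(9) = 2 − 24/8 = -1.

-1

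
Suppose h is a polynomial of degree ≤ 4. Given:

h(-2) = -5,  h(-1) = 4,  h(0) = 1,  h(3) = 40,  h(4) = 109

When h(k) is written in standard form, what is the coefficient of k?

-5

Write h(k) = ak^4 + bk³ + ck² + dk + e; the 5 given values yield a linear system in the 5 coefficients.
Solving, the leading coefficient vanishes, and h(k) = 2k³ - 5k + 1.
The coefficient of k is -5.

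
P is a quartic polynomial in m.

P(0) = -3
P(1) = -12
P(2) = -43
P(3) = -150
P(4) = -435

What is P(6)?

-2187

Write P(m) = am^4 + bm³ + cm² + dm + e; the 5 given values yield a linear system in the 5 coefficients.
Solving, P(m) = -2m^4 + 3m³ - 6m² - 4m - 3.
Then P(6) = -2187.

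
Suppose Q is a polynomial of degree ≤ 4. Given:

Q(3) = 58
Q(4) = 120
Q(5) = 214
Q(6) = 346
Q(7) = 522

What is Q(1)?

6

First differences: 62, 94, 132, 176. Second differences: 32, 38, 44. Third differences: 6, 6.
Level-3 differences are constant, so Q has degree 3.
Fitting a degree-3 polynomial gives Q(t) = t³ + 4t² - 3t + 4.
Then Q(1) = 6.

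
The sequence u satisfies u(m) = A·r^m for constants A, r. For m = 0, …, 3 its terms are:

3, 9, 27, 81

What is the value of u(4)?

Consecutive ratio: 9/3 = 3, and 27/9 = 3, so r = 3.
Then A·3^0 = 3 gives A = 3, and u(m) = 3·3^m.
u(4) = 3·3^4 = 243.

243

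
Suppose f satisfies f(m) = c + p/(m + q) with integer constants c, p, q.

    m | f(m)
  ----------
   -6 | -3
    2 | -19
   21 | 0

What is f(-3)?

(f(m) − c)(m + q) = p for each data point; the three points give a linear system in c and q, then p follows.
Solving: c = -1, q = -3, p = 18, so f(m) = -1 + 18/(m − 3).
Then f(-3) = -1 + 18/(-6) = -4.

-4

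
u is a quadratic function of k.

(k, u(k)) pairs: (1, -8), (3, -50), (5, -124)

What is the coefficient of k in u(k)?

Write u(k) = ak² + bk + c; the 3 given values yield a linear system in the 3 coefficients.
Solving, u(k) = -4k² - 5k + 1.
The coefficient of k is -5.

-5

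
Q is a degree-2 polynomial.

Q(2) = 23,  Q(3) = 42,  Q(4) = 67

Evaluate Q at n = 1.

Write Q(n) = an² + bn + c; the 3 given values yield a linear system in the 3 coefficients.
Solving, Q(n) = 3n² + 4n + 3.
Then Q(1) = 10.

10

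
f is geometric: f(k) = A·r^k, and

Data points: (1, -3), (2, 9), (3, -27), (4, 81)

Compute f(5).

Consecutive ratio: 9/(-3) = -3, and -27/9 = -3, so r = -3.
Then A·(-3)^1 = -3 gives A = 1, and f(k) = 1·(-3)^k.
f(5) = 1·(-3)^5 = -243.

-243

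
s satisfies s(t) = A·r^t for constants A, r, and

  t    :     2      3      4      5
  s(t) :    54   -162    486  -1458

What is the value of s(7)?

Consecutive ratio: -162/54 = -3, and 486/(-162) = -3, so r = -3.
Then A·(-3)^2 = 54 gives A = 6, and s(t) = 6·(-3)^t.
s(7) = 6·(-3)^7 = -13122.

-13122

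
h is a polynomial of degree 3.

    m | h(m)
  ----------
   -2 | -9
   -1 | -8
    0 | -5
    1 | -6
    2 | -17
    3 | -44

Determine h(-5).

First differences: 1, 3, -1, -11, -27. Second differences: 2, -4, -10, -16. Third differences: -6, -6, -6.
Level-3 differences are constant, so h has degree 3.
Fitting a degree-3 polynomial gives h(m) = -m³ - 2m² + 2m - 5.
Then h(-5) = 60.

60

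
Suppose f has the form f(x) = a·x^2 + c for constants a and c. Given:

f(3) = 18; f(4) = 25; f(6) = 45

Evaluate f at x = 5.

34

From f(3) = 18 and f(4) = 25: 9a + c = 18 and 16a + c = 25.
Subtracting: 7a = 7, so a = 1; then c = 18 − 1·9 = 9.
So f(x) = 1x² + 9, and f(5) = 34.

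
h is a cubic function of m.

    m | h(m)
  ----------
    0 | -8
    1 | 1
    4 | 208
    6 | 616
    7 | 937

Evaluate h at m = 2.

Write h(m) = am³ + bm² + cm + d; the 5 given values yield a linear system in the 4 coefficients.
Solving, h(m) = 2m³ + 5m² + 2m - 8.
Then h(2) = 32.

32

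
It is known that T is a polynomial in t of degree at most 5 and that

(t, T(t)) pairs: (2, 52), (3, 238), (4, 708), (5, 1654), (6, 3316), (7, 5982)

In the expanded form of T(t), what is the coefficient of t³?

4

Write T(t) = at^5 + bt^4 + ct³ + dt² + et + p; the 6 given values yield a linear system in the 6 coefficients.
Solving, the leading coefficient vanishes, and T(t) = 2t^4 + 4t³ - 4t² + 4.
The coefficient of t³ is 4.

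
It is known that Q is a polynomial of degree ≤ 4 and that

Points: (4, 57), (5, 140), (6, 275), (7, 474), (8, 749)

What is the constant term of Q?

Write Q(m) = am^4 + bm³ + cm² + dm + e; the 5 given values yield a linear system in the 5 coefficients.
Solving, the leading coefficient vanishes, and Q(m) = 2m³ - 4m² - 3m + 5.
The constant term is Q(0) = 5.

5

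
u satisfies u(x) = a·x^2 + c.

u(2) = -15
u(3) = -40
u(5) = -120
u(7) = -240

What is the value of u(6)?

From u(2) = -15 and u(3) = -40: 4a + c = -15 and 9a + c = -40.
Subtracting: 5a = -25, so a = -5; then c = -15 − (-5)·4 = 5.
So u(x) = -5x² + 5, and u(6) = -175.

-175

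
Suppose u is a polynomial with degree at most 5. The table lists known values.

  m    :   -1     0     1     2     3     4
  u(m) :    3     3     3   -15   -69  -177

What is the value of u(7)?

-1005

First differences: 0, 0, -18, -54, -108. Second differences: 0, -18, -36, -54. Third differences: -18, -18, -18.
Level-3 differences are constant, so u has degree 3.
Fitting a degree-3 polynomial gives u(m) = -3m³ + 3m + 3.
Then u(7) = -1005.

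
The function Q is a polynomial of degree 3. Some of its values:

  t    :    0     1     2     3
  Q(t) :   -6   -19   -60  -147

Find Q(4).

Write Q(t) = at³ + bt² + ct + d; the 4 given values yield a linear system in the 4 coefficients.
Solving, Q(t) = -3t³ - 5t² - 5t - 6.
Then Q(4) = -298.

-298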